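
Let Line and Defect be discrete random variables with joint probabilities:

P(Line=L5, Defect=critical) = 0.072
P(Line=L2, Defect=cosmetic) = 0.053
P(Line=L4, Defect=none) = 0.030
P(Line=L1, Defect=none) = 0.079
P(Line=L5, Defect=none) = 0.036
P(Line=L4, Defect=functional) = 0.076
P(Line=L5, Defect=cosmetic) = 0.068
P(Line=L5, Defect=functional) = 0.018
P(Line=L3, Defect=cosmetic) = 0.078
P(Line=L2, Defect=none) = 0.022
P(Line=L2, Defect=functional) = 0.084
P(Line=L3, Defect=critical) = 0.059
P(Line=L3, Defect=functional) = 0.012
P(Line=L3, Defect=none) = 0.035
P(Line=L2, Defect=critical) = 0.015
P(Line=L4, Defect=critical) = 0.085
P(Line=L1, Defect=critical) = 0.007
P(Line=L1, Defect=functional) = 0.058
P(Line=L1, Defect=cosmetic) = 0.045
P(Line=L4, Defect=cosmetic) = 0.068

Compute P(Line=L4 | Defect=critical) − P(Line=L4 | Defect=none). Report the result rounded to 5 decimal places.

0.20863

P(Defect=critical) = 0.007 + 0.015 + 0.059 + 0.085 + 0.072 = 0.238; P(Line=L4 | Defect=critical) = 0.085/0.238 = 0.357143.
P(Defect=none) = 0.079 + 0.022 + 0.035 + 0.030 + 0.036 = 0.202; P(Line=L4 | Defect=none) = 0.030/0.202 = 0.148515.
Difference = 0.20863.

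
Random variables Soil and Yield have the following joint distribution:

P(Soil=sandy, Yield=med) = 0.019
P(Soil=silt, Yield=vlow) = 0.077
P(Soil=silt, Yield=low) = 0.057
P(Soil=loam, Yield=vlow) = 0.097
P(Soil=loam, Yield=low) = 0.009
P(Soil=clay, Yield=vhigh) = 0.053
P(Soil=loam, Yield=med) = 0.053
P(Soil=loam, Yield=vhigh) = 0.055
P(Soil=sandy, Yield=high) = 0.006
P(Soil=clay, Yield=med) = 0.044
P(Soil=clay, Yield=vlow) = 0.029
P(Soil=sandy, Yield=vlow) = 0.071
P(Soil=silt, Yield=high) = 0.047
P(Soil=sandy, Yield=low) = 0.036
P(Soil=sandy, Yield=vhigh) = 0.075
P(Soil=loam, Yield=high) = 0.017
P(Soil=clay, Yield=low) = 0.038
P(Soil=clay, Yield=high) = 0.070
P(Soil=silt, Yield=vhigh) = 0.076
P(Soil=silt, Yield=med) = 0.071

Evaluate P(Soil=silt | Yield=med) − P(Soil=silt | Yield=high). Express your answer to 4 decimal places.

P(Yield=med) = 0.019 + 0.053 + 0.044 + 0.071 = 0.187; P(Soil=silt | Yield=med) = 0.071/0.187 = 0.37968.
P(Yield=high) = 0.006 + 0.017 + 0.070 + 0.047 = 0.140; P(Soil=silt | Yield=high) = 0.047/0.140 = 0.33571.
Difference = 0.0440.

0.0440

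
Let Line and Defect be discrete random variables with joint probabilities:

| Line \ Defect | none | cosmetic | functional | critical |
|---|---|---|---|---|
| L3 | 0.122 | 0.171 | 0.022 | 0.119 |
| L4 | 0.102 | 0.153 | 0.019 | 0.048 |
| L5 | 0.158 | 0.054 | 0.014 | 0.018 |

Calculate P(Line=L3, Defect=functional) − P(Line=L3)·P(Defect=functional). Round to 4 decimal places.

-0.0019

P(Line=L3) = 0.122 + 0.171 + 0.022 + 0.119 = 0.434.
P(Defect=functional) = 0.022 + 0.019 + 0.014 = 0.055.
P(Line=L3, Defect=functional) − P(Line=L3)P(Defect=functional) = 0.022 − 0.434×0.055 = -0.0019.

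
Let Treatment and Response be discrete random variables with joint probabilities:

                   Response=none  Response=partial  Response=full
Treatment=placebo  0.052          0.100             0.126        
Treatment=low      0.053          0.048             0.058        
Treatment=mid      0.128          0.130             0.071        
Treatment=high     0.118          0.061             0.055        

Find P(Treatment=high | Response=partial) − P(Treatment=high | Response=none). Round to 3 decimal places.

-0.156

P(Response=partial) = 0.100 + 0.048 + 0.130 + 0.061 = 0.339; P(Treatment=high | Response=partial) = 0.061/0.339 = 0.1799.
P(Response=none) = 0.052 + 0.053 + 0.128 + 0.118 = 0.351; P(Treatment=high | Response=none) = 0.118/0.351 = 0.3362.
Difference = -0.156.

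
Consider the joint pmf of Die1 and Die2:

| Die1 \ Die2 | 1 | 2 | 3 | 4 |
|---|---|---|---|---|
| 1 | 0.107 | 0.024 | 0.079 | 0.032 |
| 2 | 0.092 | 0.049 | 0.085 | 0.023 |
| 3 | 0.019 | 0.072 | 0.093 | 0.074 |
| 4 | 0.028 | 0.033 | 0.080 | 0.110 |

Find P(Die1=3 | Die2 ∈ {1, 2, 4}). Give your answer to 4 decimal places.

0.2489

P(Die2=1) = 0.107 + 0.092 + 0.019 + 0.028 = 0.246.
P(Die2=2) = 0.024 + 0.049 + 0.072 + 0.033 = 0.178.
P(Die2=4) = 0.032 + 0.023 + 0.074 + 0.110 = 0.239.
P(Die2 ∈ {1, 2, 4}) = 0.246 + 0.178 + 0.239 = 0.663; P(Die1=3, Die2 ∈ {1, 2, 4}) = 0.019 + 0.072 + 0.074 = 0.165.
P(Die1=3 | Die2 ∈ {1, 2, 4}) = 0.165/0.663 = 0.2489.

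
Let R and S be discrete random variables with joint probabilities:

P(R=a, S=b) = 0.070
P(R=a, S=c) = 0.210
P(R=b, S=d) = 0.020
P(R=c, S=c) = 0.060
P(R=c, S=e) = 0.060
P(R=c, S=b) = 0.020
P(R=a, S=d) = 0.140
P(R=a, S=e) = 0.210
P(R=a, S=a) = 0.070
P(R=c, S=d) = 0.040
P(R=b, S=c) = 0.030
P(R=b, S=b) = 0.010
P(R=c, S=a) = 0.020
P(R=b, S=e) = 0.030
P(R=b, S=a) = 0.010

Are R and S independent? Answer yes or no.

Every cell satisfies P(R,S) = P(R)·P(S). For instance P(R=a) = 0.700, P(S=e) = 0.300, and 0.700×0.300 = 0.210 matches the joint entry. So R and S are independent.

yes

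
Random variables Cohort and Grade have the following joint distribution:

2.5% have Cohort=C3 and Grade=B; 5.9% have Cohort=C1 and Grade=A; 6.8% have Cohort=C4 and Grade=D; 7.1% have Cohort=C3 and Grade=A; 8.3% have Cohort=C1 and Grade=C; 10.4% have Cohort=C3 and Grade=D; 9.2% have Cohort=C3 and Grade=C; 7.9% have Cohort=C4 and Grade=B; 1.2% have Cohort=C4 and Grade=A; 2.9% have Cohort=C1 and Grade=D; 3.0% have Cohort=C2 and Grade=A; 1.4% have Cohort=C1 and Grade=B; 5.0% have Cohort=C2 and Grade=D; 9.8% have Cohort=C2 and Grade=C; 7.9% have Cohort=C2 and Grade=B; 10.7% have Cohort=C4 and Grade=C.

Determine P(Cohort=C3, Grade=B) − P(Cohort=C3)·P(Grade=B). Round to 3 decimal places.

-0.033

P(Cohort=C3) = 0.071 + 0.025 + 0.092 + 0.104 = 0.292.
P(Grade=B) = 0.014 + 0.079 + 0.025 + 0.079 = 0.197.
P(Cohort=C3, Grade=B) − P(Cohort=C3)P(Grade=B) = 0.025 − 0.292×0.197 = -0.033.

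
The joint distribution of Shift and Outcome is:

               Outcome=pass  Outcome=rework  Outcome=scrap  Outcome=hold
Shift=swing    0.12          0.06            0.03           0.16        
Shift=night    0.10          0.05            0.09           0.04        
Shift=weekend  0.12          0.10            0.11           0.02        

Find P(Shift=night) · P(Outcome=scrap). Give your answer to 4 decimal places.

P(Shift=night) = 0.10 + 0.05 + 0.09 + 0.04 = 0.28.
P(Outcome=scrap) = 0.03 + 0.09 + 0.11 = 0.23.
Product: 0.28 × 0.23 = 0.0644.

0.0644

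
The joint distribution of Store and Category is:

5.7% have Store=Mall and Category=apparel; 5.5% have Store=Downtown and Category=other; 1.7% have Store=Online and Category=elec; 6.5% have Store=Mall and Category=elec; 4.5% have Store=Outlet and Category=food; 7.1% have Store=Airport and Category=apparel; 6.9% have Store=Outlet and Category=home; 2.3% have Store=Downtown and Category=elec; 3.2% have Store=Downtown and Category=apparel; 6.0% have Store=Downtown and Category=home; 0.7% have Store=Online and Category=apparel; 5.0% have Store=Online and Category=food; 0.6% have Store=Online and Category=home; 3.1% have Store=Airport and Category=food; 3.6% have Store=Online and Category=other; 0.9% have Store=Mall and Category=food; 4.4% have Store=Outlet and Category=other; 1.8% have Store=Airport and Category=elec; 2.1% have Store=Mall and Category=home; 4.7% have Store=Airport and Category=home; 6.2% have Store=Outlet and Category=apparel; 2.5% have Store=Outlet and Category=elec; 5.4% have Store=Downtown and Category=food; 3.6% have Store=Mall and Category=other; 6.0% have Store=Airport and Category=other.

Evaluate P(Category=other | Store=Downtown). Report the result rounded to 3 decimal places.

P(Store=Downtown) = 0.054 + 0.032 + 0.023 + 0.060 + 0.055 = 0.224.
P(Category=other | Store=Downtown) = 0.055/0.224 = 0.246.

0.246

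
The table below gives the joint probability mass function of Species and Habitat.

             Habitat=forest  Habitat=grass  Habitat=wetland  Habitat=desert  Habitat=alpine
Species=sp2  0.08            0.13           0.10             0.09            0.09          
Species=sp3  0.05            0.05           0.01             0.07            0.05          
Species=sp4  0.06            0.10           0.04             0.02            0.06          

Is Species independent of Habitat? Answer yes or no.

no

P(Species=sp4) = 0.28 and P(Habitat=desert) = 0.18, so their product is 0.0504, but P(Species=sp4, Habitat=desert) = 0.02. Since these differ, Species and Habitat are not independent.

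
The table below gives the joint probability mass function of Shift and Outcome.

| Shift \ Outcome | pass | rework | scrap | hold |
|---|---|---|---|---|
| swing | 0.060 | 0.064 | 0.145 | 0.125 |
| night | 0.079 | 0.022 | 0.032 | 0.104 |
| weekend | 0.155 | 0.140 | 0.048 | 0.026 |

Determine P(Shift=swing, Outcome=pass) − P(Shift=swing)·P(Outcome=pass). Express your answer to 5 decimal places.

-0.05584

P(Shift=swing) = 0.060 + 0.064 + 0.145 + 0.125 = 0.394.
P(Outcome=pass) = 0.060 + 0.079 + 0.155 = 0.294.
P(Shift=swing, Outcome=pass) − P(Shift=swing)P(Outcome=pass) = 0.060 − 0.394×0.294 = -0.05584.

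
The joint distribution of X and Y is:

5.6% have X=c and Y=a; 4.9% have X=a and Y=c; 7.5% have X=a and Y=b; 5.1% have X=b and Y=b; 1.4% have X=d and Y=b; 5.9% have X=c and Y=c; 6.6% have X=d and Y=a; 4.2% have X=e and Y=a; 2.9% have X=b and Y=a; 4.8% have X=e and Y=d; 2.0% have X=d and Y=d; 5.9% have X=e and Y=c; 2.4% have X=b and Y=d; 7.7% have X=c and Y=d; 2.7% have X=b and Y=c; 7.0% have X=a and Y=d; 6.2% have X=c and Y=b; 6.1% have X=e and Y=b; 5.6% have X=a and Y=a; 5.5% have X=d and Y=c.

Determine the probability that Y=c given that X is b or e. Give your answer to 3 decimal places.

0.252

P(X=b) = 0.029 + 0.051 + 0.027 + 0.024 = 0.131.
P(X=e) = 0.042 + 0.061 + 0.059 + 0.048 = 0.210.
P(X ∈ {b, e}) = 0.131 + 0.210 = 0.341; P(Y=c, X ∈ {b, e}) = 0.027 + 0.059 = 0.086.
P(Y=c | X ∈ {b, e}) = 0.086/0.341 = 0.252.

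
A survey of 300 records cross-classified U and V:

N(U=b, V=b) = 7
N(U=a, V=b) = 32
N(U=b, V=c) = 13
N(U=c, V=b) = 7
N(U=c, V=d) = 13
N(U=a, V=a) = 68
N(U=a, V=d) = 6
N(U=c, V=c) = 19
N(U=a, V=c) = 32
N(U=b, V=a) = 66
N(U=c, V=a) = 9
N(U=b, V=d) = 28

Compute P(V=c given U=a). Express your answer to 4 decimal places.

Total with U=a: 68 + 32 + 32 + 6 = 138.
P(V=c | U=a) = 32/138 = 0.2319.

0.2319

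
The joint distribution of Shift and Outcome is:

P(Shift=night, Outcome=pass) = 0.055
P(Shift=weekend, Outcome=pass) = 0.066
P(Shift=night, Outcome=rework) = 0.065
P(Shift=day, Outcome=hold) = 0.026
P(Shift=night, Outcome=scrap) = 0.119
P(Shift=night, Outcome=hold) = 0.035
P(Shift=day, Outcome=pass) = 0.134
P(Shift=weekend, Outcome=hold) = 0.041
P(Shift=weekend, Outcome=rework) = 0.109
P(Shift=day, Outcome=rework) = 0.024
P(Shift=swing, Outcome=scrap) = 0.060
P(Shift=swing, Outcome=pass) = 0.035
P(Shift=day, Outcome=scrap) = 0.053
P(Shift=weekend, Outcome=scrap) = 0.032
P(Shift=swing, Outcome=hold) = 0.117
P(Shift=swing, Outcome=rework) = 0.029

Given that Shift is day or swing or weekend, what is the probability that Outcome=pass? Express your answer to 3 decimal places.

P(Shift=day) = 0.134 + 0.024 + 0.053 + 0.026 = 0.237.
P(Shift=swing) = 0.035 + 0.029 + 0.060 + 0.117 = 0.241.
P(Shift=weekend) = 0.066 + 0.109 + 0.032 + 0.041 = 0.248.
P(Shift ∈ {day, swing, weekend}) = 0.237 + 0.241 + 0.248 = 0.726; P(Outcome=pass, Shift ∈ {day, swing, weekend}) = 0.134 + 0.035 + 0.066 = 0.235.
P(Outcome=pass | Shift ∈ {day, swing, weekend}) = 0.235/0.726 = 0.324.

0.324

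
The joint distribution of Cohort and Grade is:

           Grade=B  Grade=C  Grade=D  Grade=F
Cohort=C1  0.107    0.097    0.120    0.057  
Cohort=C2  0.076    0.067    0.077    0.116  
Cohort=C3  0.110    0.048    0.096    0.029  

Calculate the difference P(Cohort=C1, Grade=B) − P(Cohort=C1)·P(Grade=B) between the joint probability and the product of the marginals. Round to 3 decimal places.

-0.005

P(Cohort=C1) = 0.107 + 0.097 + 0.120 + 0.057 = 0.381.
P(Grade=B) = 0.107 + 0.076 + 0.110 = 0.293.
P(Cohort=C1, Grade=B) − P(Cohort=C1)P(Grade=B) = 0.107 − 0.381×0.293 = -0.005.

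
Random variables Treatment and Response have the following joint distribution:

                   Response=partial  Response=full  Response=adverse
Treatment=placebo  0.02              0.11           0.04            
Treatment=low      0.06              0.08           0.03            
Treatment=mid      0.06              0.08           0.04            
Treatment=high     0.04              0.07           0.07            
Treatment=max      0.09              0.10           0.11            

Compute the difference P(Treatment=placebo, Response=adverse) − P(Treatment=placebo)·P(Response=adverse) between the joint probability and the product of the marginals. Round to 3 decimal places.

P(Treatment=placebo) = 0.02 + 0.11 + 0.04 = 0.17.
P(Response=adverse) = 0.04 + 0.03 + 0.04 + 0.07 + 0.11 = 0.29.
P(Treatment=placebo, Response=adverse) − P(Treatment=placebo)P(Response=adverse) = 0.04 − 0.17×0.29 = -0.009.

-0.009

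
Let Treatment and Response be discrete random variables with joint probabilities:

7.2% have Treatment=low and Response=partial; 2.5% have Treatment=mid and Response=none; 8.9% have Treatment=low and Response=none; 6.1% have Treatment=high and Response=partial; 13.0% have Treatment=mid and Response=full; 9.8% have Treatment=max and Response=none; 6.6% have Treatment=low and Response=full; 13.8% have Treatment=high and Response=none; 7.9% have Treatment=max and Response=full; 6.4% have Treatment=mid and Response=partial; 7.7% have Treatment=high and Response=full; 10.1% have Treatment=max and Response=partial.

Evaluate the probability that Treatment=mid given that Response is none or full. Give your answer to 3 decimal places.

0.221

P(Response=none) = 0.089 + 0.025 + 0.138 + 0.098 = 0.350.
P(Response=full) = 0.066 + 0.130 + 0.077 + 0.079 = 0.352.
P(Response ∈ {none, full}) = 0.350 + 0.352 = 0.702; P(Treatment=mid, Response ∈ {none, full}) = 0.025 + 0.130 = 0.155.
P(Treatment=mid | Response ∈ {none, full}) = 0.155/0.702 = 0.221.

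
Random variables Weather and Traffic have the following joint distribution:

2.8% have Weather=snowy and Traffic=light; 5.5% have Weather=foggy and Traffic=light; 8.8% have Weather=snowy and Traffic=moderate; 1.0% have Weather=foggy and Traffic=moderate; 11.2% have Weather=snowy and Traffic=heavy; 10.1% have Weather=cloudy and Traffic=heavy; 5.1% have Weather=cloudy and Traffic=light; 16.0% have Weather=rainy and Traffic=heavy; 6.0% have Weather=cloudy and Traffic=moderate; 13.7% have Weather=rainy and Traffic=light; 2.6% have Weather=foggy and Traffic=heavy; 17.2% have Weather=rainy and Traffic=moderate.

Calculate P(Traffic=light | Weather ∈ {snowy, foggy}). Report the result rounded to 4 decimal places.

P(Weather=snowy) = 0.028 + 0.088 + 0.112 = 0.228.
P(Weather=foggy) = 0.055 + 0.010 + 0.026 = 0.091.
P(Weather ∈ {snowy, foggy}) = 0.228 + 0.091 = 0.319; P(Traffic=light, Weather ∈ {snowy, foggy}) = 0.028 + 0.055 = 0.083.
P(Traffic=light | Weather ∈ {snowy, foggy}) = 0.083/0.319 = 0.2602.

0.2602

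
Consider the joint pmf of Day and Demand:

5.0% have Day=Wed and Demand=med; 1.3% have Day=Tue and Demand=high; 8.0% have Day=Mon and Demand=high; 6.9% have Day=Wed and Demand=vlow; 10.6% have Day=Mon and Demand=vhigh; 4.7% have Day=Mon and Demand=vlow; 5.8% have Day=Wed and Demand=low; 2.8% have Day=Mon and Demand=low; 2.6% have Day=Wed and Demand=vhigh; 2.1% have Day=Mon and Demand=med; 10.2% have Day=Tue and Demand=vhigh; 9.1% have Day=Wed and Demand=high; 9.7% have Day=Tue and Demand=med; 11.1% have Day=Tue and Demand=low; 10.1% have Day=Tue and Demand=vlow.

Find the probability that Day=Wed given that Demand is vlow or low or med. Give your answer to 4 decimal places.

0.3041

P(Demand=vlow) = 0.047 + 0.101 + 0.069 = 0.217.
P(Demand=low) = 0.028 + 0.111 + 0.058 = 0.197.
P(Demand=med) = 0.021 + 0.097 + 0.050 = 0.168.
P(Demand ∈ {vlow, low, med}) = 0.217 + 0.197 + 0.168 = 0.582; P(Day=Wed, Demand ∈ {vlow, low, med}) = 0.069 + 0.058 + 0.050 = 0.177.
P(Day=Wed | Demand ∈ {vlow, low, med}) = 0.177/0.582 = 0.3041.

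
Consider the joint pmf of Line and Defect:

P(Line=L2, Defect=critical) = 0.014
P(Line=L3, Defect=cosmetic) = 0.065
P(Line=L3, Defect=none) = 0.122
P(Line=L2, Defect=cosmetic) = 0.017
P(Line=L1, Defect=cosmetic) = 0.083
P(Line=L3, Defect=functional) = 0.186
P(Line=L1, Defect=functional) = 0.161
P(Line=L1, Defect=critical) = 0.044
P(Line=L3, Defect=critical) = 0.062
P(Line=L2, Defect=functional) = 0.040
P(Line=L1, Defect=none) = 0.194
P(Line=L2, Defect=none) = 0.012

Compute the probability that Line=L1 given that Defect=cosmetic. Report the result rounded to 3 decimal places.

0.503

P(Defect=cosmetic) = 0.083 + 0.017 + 0.065 = 0.165.
P(Line=L1 | Defect=cosmetic) = 0.083/0.165 = 0.503.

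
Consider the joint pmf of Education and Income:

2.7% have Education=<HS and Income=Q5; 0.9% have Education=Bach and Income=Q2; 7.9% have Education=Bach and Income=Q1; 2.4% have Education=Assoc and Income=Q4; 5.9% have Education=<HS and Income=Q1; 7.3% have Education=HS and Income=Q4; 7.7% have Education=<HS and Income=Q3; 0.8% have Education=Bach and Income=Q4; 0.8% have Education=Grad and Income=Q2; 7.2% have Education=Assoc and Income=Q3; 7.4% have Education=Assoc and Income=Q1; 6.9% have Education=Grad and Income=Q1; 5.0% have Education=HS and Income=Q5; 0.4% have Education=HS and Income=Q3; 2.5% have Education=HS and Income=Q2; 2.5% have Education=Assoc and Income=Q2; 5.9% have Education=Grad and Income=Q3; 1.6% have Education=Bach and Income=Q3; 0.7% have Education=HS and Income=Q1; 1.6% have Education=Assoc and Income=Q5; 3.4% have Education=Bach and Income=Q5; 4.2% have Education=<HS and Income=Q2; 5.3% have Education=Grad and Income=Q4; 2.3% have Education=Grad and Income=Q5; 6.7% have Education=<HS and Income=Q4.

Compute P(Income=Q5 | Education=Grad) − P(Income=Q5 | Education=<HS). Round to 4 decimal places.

0.0092

P(Education=Grad) = 0.069 + 0.008 + 0.059 + 0.053 + 0.023 = 0.212; P(Income=Q5 | Education=Grad) = 0.023/0.212 = 0.10849.
P(Education=<HS) = 0.059 + 0.042 + 0.077 + 0.067 + 0.027 = 0.272; P(Income=Q5 | Education=<HS) = 0.027/0.272 = 0.09926.
Difference = 0.0092.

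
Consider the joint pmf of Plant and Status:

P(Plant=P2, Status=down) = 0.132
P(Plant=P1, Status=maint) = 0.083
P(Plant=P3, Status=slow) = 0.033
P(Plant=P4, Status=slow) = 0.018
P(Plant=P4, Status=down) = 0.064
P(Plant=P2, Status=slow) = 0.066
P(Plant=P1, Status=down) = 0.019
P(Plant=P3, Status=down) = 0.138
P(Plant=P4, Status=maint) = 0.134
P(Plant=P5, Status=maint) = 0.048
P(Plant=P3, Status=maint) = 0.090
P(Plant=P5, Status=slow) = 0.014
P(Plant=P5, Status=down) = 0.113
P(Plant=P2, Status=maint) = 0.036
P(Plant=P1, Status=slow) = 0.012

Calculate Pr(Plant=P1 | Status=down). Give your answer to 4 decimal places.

P(Status=down) = 0.019 + 0.132 + 0.138 + 0.064 + 0.113 = 0.466.
P(Plant=P1 | Status=down) = 0.019/0.466 = 0.0408.

0.0408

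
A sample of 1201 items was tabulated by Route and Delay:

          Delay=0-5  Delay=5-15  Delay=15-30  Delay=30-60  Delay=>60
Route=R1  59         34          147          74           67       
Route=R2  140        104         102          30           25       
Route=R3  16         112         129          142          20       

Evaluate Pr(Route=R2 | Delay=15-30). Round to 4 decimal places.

0.2698

Total with Delay=15-30: 147 + 102 + 129 = 378.
P(Route=R2 | Delay=15-30) = 102/378 = 0.2698.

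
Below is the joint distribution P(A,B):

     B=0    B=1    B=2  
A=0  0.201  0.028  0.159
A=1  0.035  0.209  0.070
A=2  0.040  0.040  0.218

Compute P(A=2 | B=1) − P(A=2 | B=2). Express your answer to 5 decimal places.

P(B=1) = 0.028 + 0.209 + 0.040 = 0.277; P(A=2 | B=1) = 0.040/0.277 = 0.144404.
P(B=2) = 0.159 + 0.070 + 0.218 = 0.447; P(A=2 | B=2) = 0.218/0.447 = 0.487696.
Difference = -0.34329.

-0.34329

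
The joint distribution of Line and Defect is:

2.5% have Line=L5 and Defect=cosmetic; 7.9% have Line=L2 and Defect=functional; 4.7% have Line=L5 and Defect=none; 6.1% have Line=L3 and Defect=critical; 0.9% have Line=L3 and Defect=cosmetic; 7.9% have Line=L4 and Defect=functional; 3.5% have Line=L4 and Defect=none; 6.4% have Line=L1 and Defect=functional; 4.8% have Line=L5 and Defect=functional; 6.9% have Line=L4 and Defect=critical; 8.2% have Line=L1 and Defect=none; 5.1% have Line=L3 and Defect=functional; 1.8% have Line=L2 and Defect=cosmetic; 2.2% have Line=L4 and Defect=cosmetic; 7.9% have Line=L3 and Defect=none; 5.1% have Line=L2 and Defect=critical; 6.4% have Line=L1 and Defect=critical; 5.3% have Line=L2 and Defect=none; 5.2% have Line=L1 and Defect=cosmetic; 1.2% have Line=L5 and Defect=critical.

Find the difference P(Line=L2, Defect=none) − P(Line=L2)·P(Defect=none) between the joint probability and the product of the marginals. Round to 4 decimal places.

P(Line=L2) = 0.053 + 0.018 + 0.079 + 0.051 = 0.201.
P(Defect=none) = 0.082 + 0.053 + 0.079 + 0.035 + 0.047 = 0.296.
P(Line=L2, Defect=none) − P(Line=L2)P(Defect=none) = 0.053 − 0.201×0.296 = -0.0065.

-0.0065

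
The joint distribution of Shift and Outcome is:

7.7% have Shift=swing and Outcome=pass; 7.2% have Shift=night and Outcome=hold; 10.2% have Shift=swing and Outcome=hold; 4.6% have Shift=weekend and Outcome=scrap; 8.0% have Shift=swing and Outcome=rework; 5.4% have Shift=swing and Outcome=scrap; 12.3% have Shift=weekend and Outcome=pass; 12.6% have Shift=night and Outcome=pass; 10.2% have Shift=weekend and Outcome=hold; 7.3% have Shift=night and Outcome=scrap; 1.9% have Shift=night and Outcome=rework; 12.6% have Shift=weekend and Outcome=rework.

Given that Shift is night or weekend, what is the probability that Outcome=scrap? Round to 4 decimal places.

0.1732

P(Shift=night) = 0.126 + 0.019 + 0.073 + 0.072 = 0.290.
P(Shift=weekend) = 0.123 + 0.126 + 0.046 + 0.102 = 0.397.
P(Shift ∈ {night, weekend}) = 0.290 + 0.397 = 0.687; P(Outcome=scrap, Shift ∈ {night, weekend}) = 0.073 + 0.046 = 0.119.
P(Outcome=scrap | Shift ∈ {night, weekend}) = 0.119/0.687 = 0.1732.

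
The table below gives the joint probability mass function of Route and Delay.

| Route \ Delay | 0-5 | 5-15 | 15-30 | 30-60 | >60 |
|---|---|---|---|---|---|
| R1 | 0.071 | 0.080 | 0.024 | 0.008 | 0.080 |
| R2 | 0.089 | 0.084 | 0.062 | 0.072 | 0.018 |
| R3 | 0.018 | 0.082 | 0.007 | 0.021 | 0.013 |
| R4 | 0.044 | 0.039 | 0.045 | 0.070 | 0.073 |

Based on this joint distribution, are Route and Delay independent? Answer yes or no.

no

P(Route=R3) = 0.141 and P(Delay=5-15) = 0.285, so their product is 0.04019, but P(Route=R3, Delay=5-15) = 0.082. Since these differ, Route and Delay are not independent.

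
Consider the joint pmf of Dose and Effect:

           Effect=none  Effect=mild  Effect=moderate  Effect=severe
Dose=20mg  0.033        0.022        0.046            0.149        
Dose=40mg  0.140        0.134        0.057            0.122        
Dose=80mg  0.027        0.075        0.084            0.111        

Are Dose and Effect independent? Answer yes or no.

no

P(Dose=20mg) = 0.250 and P(Effect=severe) = 0.382, so their product is 0.09550, but P(Dose=20mg, Effect=severe) = 0.149. Since these differ, Dose and Effect are not independent.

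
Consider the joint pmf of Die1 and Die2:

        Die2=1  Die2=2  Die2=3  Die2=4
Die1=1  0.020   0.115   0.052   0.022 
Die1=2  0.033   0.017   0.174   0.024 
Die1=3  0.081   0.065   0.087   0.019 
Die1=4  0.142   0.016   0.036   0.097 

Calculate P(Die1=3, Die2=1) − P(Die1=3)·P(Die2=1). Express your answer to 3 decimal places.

0.011

P(Die1=3) = 0.081 + 0.065 + 0.087 + 0.019 = 0.252.
P(Die2=1) = 0.020 + 0.033 + 0.081 + 0.142 = 0.276.
P(Die1=3, Die2=1) − P(Die1=3)P(Die2=1) = 0.081 − 0.252×0.276 = 0.011.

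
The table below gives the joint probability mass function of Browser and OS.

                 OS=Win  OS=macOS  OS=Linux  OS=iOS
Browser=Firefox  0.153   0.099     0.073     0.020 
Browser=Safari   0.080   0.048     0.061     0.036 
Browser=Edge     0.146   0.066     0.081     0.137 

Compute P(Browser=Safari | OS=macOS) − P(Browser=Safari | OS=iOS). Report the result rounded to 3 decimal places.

P(OS=macOS) = 0.099 + 0.048 + 0.066 = 0.213; P(Browser=Safari | OS=macOS) = 0.048/0.213 = 0.2254.
P(OS=iOS) = 0.020 + 0.036 + 0.137 = 0.193; P(Browser=Safari | OS=iOS) = 0.036/0.193 = 0.1865.
Difference = 0.039.

0.039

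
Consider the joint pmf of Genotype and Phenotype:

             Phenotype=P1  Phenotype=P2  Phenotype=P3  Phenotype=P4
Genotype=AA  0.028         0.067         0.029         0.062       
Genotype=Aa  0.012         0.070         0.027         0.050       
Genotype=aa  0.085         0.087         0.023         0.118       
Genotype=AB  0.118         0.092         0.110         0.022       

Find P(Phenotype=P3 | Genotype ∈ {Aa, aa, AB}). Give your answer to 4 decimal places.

P(Genotype=Aa) = 0.012 + 0.070 + 0.027 + 0.050 = 0.159.
P(Genotype=aa) = 0.085 + 0.087 + 0.023 + 0.118 = 0.313.
P(Genotype=AB) = 0.118 + 0.092 + 0.110 + 0.022 = 0.342.
P(Genotype ∈ {Aa, aa, AB}) = 0.159 + 0.313 + 0.342 = 0.814; P(Phenotype=P3, Genotype ∈ {Aa, aa, AB}) = 0.027 + 0.023 + 0.110 = 0.160.
P(Phenotype=P3 | Genotype ∈ {Aa, aa, AB}) = 0.160/0.814 = 0.1966.

0.1966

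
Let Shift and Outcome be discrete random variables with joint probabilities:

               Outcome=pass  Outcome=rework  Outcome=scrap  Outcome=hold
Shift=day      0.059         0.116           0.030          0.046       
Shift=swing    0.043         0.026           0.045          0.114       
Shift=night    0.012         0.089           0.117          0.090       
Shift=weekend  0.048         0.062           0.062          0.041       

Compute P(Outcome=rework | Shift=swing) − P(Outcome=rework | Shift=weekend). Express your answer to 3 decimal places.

P(Shift=swing) = 0.043 + 0.026 + 0.045 + 0.114 = 0.228; P(Outcome=rework | Shift=swing) = 0.026/0.228 = 0.1140.
P(Shift=weekend) = 0.048 + 0.062 + 0.062 + 0.041 = 0.213; P(Outcome=rework | Shift=weekend) = 0.062/0.213 = 0.2911.
Difference = -0.177.

-0.177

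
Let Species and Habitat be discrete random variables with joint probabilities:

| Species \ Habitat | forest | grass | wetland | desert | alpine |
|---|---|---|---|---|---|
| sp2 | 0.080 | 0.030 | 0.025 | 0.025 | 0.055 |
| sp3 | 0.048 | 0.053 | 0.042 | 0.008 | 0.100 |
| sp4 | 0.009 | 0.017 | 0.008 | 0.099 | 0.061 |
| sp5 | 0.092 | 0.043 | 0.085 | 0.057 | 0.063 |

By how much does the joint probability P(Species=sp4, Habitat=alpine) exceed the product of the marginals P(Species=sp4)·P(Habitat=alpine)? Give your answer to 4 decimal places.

0.0069

P(Species=sp4) = 0.009 + 0.017 + 0.008 + 0.099 + 0.061 = 0.194.
P(Habitat=alpine) = 0.055 + 0.100 + 0.061 + 0.063 = 0.279.
P(Species=sp4, Habitat=alpine) − P(Species=sp4)P(Habitat=alpine) = 0.061 − 0.194×0.279 = 0.0069.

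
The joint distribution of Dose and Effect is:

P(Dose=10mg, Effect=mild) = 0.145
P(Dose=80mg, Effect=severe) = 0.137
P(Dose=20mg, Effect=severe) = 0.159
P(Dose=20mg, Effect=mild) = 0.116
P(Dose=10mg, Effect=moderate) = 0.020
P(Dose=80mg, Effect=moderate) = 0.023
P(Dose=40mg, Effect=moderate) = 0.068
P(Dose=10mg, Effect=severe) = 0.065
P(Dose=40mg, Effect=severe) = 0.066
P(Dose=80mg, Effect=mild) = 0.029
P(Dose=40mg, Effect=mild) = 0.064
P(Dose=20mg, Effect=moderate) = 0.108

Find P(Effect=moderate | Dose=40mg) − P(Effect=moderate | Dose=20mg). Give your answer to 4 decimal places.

P(Dose=40mg) = 0.064 + 0.068 + 0.066 = 0.198; P(Effect=moderate | Dose=40mg) = 0.068/0.198 = 0.34343.
P(Dose=20mg) = 0.116 + 0.108 + 0.159 = 0.383; P(Effect=moderate | Dose=20mg) = 0.108/0.383 = 0.28198.
Difference = 0.0615.

0.0615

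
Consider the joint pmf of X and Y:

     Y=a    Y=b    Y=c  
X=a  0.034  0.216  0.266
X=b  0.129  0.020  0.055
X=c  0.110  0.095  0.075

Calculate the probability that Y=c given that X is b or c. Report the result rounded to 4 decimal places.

0.2686

P(X=b) = 0.129 + 0.020 + 0.055 = 0.204.
P(X=c) = 0.110 + 0.095 + 0.075 = 0.280.
P(X ∈ {b, c}) = 0.204 + 0.280 = 0.484; P(Y=c, X ∈ {b, c}) = 0.055 + 0.075 = 0.130.
P(Y=c | X ∈ {b, c}) = 0.130/0.484 = 0.2686.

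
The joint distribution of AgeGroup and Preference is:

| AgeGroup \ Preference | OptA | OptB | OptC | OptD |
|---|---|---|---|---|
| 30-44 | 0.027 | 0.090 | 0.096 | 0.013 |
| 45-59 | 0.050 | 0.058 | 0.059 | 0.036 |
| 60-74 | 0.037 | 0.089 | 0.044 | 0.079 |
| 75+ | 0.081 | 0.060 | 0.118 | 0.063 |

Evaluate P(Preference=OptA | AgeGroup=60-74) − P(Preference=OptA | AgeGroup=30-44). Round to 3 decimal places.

0.029

P(AgeGroup=60-74) = 0.037 + 0.089 + 0.044 + 0.079 = 0.249; P(Preference=OptA | AgeGroup=60-74) = 0.037/0.249 = 0.1486.
P(AgeGroup=30-44) = 0.027 + 0.090 + 0.096 + 0.013 = 0.226; P(Preference=OptA | AgeGroup=30-44) = 0.027/0.226 = 0.1195.
Difference = 0.029.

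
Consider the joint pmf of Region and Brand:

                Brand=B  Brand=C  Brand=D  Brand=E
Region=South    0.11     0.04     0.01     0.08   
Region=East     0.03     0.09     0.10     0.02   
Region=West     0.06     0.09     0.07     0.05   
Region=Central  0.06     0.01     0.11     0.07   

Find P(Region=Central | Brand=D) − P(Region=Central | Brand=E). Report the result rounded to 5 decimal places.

0.06113

P(Brand=D) = 0.01 + 0.10 + 0.07 + 0.11 = 0.29; P(Region=Central | Brand=D) = 0.11/0.29 = 0.379310.
P(Brand=E) = 0.08 + 0.02 + 0.05 + 0.07 = 0.22; P(Region=Central | Brand=E) = 0.07/0.22 = 0.318182.
Difference = 0.06113.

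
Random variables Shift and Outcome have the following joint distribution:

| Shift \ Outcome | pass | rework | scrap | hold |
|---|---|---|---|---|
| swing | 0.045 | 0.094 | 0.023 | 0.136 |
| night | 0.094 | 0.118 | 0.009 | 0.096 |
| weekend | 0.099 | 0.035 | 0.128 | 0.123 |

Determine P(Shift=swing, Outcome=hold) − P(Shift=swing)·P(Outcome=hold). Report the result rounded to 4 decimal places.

P(Shift=swing) = 0.045 + 0.094 + 0.023 + 0.136 = 0.298.
P(Outcome=hold) = 0.136 + 0.096 + 0.123 = 0.355.
P(Shift=swing, Outcome=hold) − P(Shift=swing)P(Outcome=hold) = 0.136 − 0.298×0.355 = 0.0302.

0.0302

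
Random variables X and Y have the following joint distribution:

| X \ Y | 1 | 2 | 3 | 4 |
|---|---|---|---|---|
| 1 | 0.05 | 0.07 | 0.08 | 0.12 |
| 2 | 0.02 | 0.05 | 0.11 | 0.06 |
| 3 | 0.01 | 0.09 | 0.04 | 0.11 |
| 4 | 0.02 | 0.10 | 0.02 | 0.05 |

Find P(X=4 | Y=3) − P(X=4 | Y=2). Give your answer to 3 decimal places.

-0.243

P(Y=3) = 0.08 + 0.11 + 0.04 + 0.02 = 0.25; P(X=4 | Y=3) = 0.02/0.25 = 0.0800.
P(Y=2) = 0.07 + 0.05 + 0.09 + 0.10 = 0.31; P(X=4 | Y=2) = 0.10/0.31 = 0.3226.
Difference = -0.243.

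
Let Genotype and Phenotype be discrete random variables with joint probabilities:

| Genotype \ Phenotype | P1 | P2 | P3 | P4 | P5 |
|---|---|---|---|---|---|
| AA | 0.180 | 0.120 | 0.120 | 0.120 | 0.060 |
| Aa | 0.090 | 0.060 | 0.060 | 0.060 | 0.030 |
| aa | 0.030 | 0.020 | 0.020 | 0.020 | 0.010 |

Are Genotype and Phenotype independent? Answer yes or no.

yes

Every cell satisfies P(Genotype,Phenotype) = P(Genotype)·P(Phenotype). For instance P(Genotype=aa) = 0.100, P(Phenotype=P4) = 0.200, and 0.100×0.200 = 0.020 matches the joint entry. So Genotype and Phenotype are independent.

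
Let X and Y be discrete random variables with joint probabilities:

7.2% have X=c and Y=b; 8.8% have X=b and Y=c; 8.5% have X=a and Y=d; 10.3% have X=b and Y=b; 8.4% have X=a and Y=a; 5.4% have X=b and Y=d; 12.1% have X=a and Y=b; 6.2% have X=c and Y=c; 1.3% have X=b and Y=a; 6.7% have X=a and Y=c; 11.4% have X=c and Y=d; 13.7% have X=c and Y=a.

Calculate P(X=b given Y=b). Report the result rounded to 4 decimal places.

0.3480

P(Y=b) = 0.121 + 0.103 + 0.072 = 0.296.
P(X=b | Y=b) = 0.103/0.296 = 0.3480.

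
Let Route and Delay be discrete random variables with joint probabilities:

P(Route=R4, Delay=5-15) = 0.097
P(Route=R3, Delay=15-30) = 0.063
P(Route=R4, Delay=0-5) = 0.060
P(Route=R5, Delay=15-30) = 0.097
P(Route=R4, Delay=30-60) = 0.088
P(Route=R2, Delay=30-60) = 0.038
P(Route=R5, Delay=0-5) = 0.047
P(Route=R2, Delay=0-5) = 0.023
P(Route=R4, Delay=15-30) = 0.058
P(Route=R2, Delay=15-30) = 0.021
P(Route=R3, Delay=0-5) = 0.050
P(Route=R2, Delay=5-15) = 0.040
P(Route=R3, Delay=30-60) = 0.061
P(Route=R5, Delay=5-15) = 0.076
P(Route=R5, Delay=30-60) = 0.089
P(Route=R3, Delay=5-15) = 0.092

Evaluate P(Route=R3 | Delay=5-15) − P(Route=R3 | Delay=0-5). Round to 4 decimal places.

P(Delay=5-15) = 0.040 + 0.092 + 0.097 + 0.076 = 0.305; P(Route=R3 | Delay=5-15) = 0.092/0.305 = 0.30164.
P(Delay=0-5) = 0.023 + 0.050 + 0.060 + 0.047 = 0.180; P(Route=R3 | Delay=0-5) = 0.050/0.180 = 0.27778.
Difference = 0.0239.

0.0239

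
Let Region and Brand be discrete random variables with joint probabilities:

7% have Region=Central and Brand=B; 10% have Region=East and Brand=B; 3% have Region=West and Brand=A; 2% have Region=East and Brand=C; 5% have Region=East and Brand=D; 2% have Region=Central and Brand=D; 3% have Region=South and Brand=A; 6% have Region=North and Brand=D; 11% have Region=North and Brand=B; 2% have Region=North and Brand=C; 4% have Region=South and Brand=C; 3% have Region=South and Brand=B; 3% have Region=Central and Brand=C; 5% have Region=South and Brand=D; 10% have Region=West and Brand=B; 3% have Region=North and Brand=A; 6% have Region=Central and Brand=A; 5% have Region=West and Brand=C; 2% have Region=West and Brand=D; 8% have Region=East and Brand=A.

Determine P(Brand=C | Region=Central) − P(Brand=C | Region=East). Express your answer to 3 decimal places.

P(Region=Central) = 0.06 + 0.07 + 0.03 + 0.02 = 0.18; P(Brand=C | Region=Central) = 0.03/0.18 = 0.1667.
P(Region=East) = 0.08 + 0.10 + 0.02 + 0.05 = 0.25; P(Brand=C | Region=East) = 0.02/0.25 = 0.0800.
Difference = 0.087.

0.087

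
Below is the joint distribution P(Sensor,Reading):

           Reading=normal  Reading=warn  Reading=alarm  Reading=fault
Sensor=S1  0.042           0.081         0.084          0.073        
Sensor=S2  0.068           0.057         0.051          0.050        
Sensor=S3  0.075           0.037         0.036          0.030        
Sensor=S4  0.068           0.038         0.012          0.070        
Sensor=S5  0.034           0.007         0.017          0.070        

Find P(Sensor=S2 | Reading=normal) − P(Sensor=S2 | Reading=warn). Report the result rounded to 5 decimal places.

-0.02216

P(Reading=normal) = 0.042 + 0.068 + 0.075 + 0.068 + 0.034 = 0.287; P(Sensor=S2 | Reading=normal) = 0.068/0.287 = 0.236934.
P(Reading=warn) = 0.081 + 0.057 + 0.037 + 0.038 + 0.007 = 0.220; P(Sensor=S2 | Reading=warn) = 0.057/0.220 = 0.259091.
Difference = -0.02216.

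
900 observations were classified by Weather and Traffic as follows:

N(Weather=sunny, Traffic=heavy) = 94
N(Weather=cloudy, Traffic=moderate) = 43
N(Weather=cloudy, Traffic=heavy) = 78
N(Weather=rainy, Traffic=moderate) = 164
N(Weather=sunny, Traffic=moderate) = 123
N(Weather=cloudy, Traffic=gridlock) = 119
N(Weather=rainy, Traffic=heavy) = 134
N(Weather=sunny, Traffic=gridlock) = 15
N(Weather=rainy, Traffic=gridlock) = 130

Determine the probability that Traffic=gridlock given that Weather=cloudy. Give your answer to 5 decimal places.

Total with Weather=cloudy: 43 + 78 + 119 = 240.
P(Traffic=gridlock | Weather=cloudy) = 119/240 = 0.49583.

0.49583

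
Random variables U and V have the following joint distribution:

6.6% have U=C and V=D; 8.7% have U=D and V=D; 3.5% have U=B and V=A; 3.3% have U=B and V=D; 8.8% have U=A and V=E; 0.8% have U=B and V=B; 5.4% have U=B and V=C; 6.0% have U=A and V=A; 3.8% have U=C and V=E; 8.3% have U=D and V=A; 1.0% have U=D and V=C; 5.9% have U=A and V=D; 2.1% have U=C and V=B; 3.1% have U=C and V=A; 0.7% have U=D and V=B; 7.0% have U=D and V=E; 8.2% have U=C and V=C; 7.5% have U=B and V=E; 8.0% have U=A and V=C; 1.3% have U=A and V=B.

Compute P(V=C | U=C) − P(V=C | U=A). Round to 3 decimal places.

0.078

P(U=C) = 0.031 + 0.021 + 0.082 + 0.066 + 0.038 = 0.238; P(V=C | U=C) = 0.082/0.238 = 0.3445.
P(U=A) = 0.060 + 0.013 + 0.080 + 0.059 + 0.088 = 0.300; P(V=C | U=A) = 0.080/0.300 = 0.2667.
Difference = 0.078.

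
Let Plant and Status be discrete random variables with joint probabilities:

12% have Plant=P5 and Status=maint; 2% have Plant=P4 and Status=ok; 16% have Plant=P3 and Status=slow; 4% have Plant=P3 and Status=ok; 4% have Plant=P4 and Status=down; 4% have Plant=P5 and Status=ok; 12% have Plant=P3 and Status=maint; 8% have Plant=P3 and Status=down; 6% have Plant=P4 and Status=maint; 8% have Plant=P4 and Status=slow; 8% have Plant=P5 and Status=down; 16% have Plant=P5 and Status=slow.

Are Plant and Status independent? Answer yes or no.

yes

Every cell satisfies P(Plant,Status) = P(Plant)·P(Status). For instance P(Plant=P4) = 0.20, P(Status=ok) = 0.10, and 0.20×0.10 = 0.02 matches the joint entry. So Plant and Status are independent.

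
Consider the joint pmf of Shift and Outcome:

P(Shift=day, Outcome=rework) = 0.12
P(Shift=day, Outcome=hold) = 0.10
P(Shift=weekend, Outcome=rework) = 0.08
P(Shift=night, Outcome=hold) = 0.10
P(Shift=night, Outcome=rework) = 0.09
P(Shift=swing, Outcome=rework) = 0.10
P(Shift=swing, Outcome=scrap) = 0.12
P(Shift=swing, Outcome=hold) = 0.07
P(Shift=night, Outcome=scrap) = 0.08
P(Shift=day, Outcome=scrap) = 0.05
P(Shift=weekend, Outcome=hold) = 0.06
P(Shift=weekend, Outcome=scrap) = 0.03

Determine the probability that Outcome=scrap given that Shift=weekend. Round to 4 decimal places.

0.1765

P(Shift=weekend) = 0.08 + 0.03 + 0.06 = 0.17.
P(Outcome=scrap | Shift=weekend) = 0.03/0.17 = 0.1765.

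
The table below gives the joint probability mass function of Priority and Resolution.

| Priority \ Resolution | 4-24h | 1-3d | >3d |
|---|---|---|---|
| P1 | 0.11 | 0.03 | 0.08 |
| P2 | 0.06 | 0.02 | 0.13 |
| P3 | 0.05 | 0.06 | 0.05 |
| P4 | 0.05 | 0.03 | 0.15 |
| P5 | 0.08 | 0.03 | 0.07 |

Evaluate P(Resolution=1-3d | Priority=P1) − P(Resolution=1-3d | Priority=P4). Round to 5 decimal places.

P(Priority=P1) = 0.11 + 0.03 + 0.08 = 0.22; P(Resolution=1-3d | Priority=P1) = 0.03/0.22 = 0.136364.
P(Priority=P4) = 0.05 + 0.03 + 0.15 = 0.23; P(Resolution=1-3d | Priority=P4) = 0.03/0.23 = 0.130435.
Difference = 0.00593.

0.00593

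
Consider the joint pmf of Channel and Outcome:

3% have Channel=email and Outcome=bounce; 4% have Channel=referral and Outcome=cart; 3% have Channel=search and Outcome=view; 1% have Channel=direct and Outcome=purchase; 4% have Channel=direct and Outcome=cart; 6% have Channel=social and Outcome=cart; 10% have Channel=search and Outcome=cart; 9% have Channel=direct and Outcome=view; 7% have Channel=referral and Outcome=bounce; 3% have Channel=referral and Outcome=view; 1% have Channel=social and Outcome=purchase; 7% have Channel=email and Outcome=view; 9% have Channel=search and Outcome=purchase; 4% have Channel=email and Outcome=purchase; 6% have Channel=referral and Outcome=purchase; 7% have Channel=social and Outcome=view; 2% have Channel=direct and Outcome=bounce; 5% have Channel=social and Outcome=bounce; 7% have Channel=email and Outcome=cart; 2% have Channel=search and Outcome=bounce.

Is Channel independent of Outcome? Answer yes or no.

no

P(Channel=direct) = 0.16 and P(Outcome=view) = 0.29, so their product is 0.0464, but P(Channel=direct, Outcome=view) = 0.09. Since these differ, Channel and Outcome are not independent.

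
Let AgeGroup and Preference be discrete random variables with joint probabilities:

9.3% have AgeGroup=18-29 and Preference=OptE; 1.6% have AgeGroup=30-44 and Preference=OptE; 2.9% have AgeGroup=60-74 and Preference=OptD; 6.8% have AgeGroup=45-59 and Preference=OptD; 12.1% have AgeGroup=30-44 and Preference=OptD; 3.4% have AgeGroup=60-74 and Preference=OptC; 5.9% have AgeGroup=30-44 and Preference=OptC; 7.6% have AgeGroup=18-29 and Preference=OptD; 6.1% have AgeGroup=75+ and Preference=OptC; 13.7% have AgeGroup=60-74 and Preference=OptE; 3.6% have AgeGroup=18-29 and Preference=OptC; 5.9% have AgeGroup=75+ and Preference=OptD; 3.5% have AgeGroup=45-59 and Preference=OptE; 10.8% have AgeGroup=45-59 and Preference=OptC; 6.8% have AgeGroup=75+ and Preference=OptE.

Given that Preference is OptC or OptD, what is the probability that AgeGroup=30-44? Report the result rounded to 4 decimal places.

P(Preference=OptC) = 0.036 + 0.059 + 0.108 + 0.034 + 0.061 = 0.298.
P(Preference=OptD) = 0.076 + 0.121 + 0.068 + 0.029 + 0.059 = 0.353.
P(Preference ∈ {OptC, OptD}) = 0.298 + 0.353 = 0.651; P(AgeGroup=30-44, Preference ∈ {OptC, OptD}) = 0.059 + 0.121 = 0.180.
P(AgeGroup=30-44 | Preference ∈ {OptC, OptD}) = 0.180/0.651 = 0.2765.

0.2765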